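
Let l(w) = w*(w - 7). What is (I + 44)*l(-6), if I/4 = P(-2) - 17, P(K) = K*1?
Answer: -2496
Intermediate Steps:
P(K) = K
I = -76 (I = 4*(-2 - 17) = 4*(-19) = -76)
l(w) = w*(-7 + w)
(I + 44)*l(-6) = (-76 + 44)*(-6*(-7 - 6)) = -(-192)*(-13) = -32*78 = -2496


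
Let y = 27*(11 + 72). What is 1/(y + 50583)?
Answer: 1/52824 ≈ 1.8931e-5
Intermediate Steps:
y = 2241 (y = 27*83 = 2241)
1/(y + 50583) = 1/(2241 + 50583) = 1/52824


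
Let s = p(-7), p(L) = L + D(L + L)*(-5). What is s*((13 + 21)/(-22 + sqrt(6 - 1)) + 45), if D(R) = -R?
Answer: -1602139/479 + 2618*sqrt(5)/479 ≈ -3332.5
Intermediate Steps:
p(L) = 11*L (p(L) = L - (L + L)*(-5) = L - 2*L*(-5) = L + 10*L = 11*L)
s = -77 (s = 11*(-7) = -77)
s*((13 + 21)/(-22 + sqrt(6 - 1)) + 45) = -77*((13 + 21)/(-22 + sqrt(6 - 1)) + 45) = -77*(34/(-22 + sqrt(5)) + 45) = -77*(45 + 34/(-22 + sqrt(5))) = -3465 - 2618/(-22 + sqrt(5))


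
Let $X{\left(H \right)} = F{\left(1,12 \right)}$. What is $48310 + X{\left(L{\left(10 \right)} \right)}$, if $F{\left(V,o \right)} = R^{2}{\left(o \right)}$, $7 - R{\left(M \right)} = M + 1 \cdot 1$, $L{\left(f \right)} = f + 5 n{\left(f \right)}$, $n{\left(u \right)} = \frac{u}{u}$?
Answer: $48346$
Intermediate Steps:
$n{\left(u \right)} = 1$
$L{\left(f \right)} = 5 + f$ ($L{\left(f \right)} = f + 5 \cdot 1 = f + 5 = 5 + f$)
$R{\left(M \right)} = 6 - M$ ($R{\left(M \right)} = 7 - \left(M + 1 \cdot 1\right) = 7 - \left(M + 1\right) = 7 - \left(1 + M\right) = 6 - M$)
$F{\left(V,o \right)} = \left(6 - o\right)^{2}$
$X{\left(H \right)} = 36$ ($X{\left(H \right)} = \left(-6 + 12\right)^{2} = 6^{2} = 36$)
$48310 + X{\left(L{\left(10 \right)} \right)} = 48310 + 36 = 48346$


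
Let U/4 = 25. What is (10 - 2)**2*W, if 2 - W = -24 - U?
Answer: 8064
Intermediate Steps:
U = 100 (U = 4*25 = 100)
W = 126 (W = 2 - (-24 - 1*100) = 2 - (-24 - 100) = 2 - 1*(-124) = 2 + 124 = 126)
(10 - 2)**2*W = (10 - 2)**2*126 = 8**2*126 = 64*126 = 8064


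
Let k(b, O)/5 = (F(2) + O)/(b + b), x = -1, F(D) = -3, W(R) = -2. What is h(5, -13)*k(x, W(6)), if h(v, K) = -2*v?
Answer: -125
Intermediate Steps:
k(b, O) = 5*(-3 + O)/(2*b) (k(b, O) = 5*((-3 + O)/(b + b)) = 5*((-3 + O)/((2*b))) = 5*((-3 + O)*(1/(2*b))) = 5*((-3 + O)/(2*b)) = 5*(-3 + O)/(2*b))
h(5, -13)*k(x, W(6)) = (-2*5)*((5/2)*(-3 - 2)/(-1)) = -25*(-1)*(-5) = -10*25/2 = -125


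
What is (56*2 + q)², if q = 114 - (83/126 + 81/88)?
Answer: 1548006267721/30735936 ≈ 50365.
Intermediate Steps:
q = 623261/5544 (q = 114 - (83*(1/126) + 81*(1/88)) = 114 - (83/126 + 81/88) = 114 - 1*8755/5544 = 114 - 8755/5544 = 623261/5544 ≈ 112.42)
(56*2 + q)² = (56*2 + 623261/5544)² = (112 + 623261/5544)² = (1244189/5544)² = 1548006267721/30735936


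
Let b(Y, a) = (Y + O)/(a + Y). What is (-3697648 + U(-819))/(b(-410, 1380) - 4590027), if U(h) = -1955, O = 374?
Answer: 199367495/247351457 ≈ 0.80601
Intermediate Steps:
b(Y, a) = (374 + Y)/(Y + a) (b(Y, a) = (Y + 374)/(a + Y) = (374 + Y)/(Y + a))
(-3697648 + U(-819))/(b(-410, 1380) - 4590027) = (-3697648 - 1955)/((374 - 410)/(-410 + 1380) - 4590027) = -3699603/(-36/970 - 4590027) = -3699603/((1/970)*(-36) - 4590027) = -3699603/(-18/485 - 4590027) = -3699603/(-2226163113/485) = -3699603*(-485/2226163113) = 199367495/247351457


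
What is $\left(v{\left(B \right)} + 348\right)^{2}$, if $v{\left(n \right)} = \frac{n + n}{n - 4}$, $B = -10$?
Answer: $\frac{5982916}{49} \approx 1.221 \cdot 10^{5}$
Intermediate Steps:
$v{\left(n \right)} = \frac{2 n}{-4 + n}$
$\left(v{\left(B \right)} + 348\right)^{2} = \left(2 \left(-10\right) \frac{1}{-4 - 10} + 348\right)^{2} = \left(2 \left(-10\right) \frac{1}{-14} + 348\right)^{2} = \left(2 \left(-10\right) \left(- \frac{1}{14}\right) + 348\right)^{2} = \left(\frac{10}{7} + 348\right)^{2} = \left(\frac{2446}{7}\right)^{2} = \frac{5982916}{49}$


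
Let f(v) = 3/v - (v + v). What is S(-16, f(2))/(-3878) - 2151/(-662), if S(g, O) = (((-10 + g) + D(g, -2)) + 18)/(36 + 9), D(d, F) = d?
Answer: 62564483/19254270 ≈ 3.2494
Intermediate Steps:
f(v) = -2*v + 3/v (f(v) = 3/v - 2*v = -2*v + 3/v)
S(g, O) = 8/45 + 2*g/45 (S(g, O) = (((-10 + g) + g) + 18)/(36 + 9) = ((-10 + 2*g) + 18)/45 = (8 + 2*g)*(1/45) = 8/45 + 2*g/45)
S(-16, f(2))/(-3878) - 2151/(-662) = (8/45 + (2/45)*(-16))/(-3878) - 2151/(-662) = (8/45 - 32/45)*(-1/3878) - 2151*(-1/662) = -8/15*(-1/3878) + 2151/662 = 4/29085 + 2151/662 = 62564483/19254270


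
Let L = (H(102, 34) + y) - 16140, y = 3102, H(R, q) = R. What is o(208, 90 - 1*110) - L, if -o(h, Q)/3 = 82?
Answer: 12690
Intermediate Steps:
o(h, Q) = -246 (o(h, Q) = -3*82 = -246)
L = -12936 (L = (102 + 3102) - 16140 = 3204 - 16140 = -12936)
o(208, 90 - 1*110) - L = -246 - 1*(-12936) = -246 + 12936 = 12690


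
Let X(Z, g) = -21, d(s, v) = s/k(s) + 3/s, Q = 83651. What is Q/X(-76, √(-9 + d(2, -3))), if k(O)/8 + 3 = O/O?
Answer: -83651/21 ≈ -3983.4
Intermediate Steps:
k(O) = -16 (k(O) = -24 + 8*(O/O) = -24 + 8*1 = -24 + 8 = -16)
d(s, v) = 3/s - s/16 (d(s, v) = s/(-16) + 3/s = s*(-1/16) + 3/s = -s/16 + 3/s = 3/s - s/16)
Q/X(-76, √(-9 + d(2, -3))) = 83651/(-21) = 83651*(-1/21) = -83651/21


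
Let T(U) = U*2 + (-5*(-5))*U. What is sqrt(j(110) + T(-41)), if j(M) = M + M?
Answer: I*sqrt(887) ≈ 29.783*I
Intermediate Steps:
j(M) = 2*M
T(U) = 27*U (T(U) = 2*U + 25*U = 27*U)
sqrt(j(110) + T(-41)) = sqrt(2*110 + 27*(-41)) = sqrt(220 - 1107) = sqrt(-887) = I*sqrt(887)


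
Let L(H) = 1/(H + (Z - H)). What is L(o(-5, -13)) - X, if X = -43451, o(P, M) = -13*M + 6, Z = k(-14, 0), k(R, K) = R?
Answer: 608313/14 ≈ 43451.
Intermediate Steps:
Z = -14
o(P, M) = 6 - 13*M
L(H) = -1/14 (L(H) = 1/(H + (-14 - H)) = 1/(-14) = -1/14)
L(o(-5, -13)) - X = -1/14 - 1*(-43451) = -1/14 + 43451 = 608313/14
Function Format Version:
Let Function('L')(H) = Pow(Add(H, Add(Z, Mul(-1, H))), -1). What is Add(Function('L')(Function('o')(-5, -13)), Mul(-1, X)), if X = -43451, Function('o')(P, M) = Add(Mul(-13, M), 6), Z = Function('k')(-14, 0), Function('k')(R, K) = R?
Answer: Rational(608313, 14) ≈ 43451.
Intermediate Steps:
Z = -14
Function('o')(P, M) = Add(6, Mul(-13, M))
Function('L')(H) = Rational(-1, 14) (Function('L')(H) = Pow(Add(H, Add(-14, Mul(-1, H))), -1) = Pow(-14, -1) = Rational(-1, 14))
Add(Function('L')(Function('o')(-5, -13)), Mul(-1, X)) = Add(Rational(-1, 14), Mul(-1, -43451)) = Add(Rational(-1, 14), 43451) = Rational(608313, 14)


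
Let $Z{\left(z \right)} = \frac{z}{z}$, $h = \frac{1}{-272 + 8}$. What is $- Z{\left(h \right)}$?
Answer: $-1$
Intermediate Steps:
$h = - \frac{1}{264}$ ($h = \frac{1}{-264} = - \frac{1}{264} \approx -0.0037879$)
$Z{\left(z \right)} = 1$
$- Z{\left(h \right)} = \left(-1\right) 1 = -1$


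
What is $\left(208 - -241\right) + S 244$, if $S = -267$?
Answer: $-64699$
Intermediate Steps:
$\left(208 - -241\right) + S 244 = \left(208 - -241\right) - 65148 = \left(208 + 241\right) - 65148 = 449 - 65148 = -64699$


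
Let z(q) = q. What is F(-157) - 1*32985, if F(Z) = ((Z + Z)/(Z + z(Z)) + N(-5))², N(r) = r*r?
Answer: -32309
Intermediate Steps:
N(r) = r²
F(Z) = 676 (F(Z) = ((Z + Z)/(Z + Z) + (-5)²)² = ((2*Z)/((2*Z)) + 25)² = ((2*Z)*(1/(2*Z)) + 25)² = (1 + 25)² = 26² = 676)
F(-157) - 1*32985 = 676 - 1*32985 = 676 - 32985 = -32309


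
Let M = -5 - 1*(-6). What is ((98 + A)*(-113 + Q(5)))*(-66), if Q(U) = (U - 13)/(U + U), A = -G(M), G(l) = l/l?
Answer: 3642738/5 ≈ 7.2855e+5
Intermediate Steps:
M = 1 (M = -5 + 6 = 1)
G(l) = 1
A = -1 (A = -1*1 = -1)
Q(U) = (-13 + U)/(2*U) (Q(U) = (-13 + U)/((2*U)) = (-13 + U)*(1/(2*U)) = (-13 + U)/(2*U))
((98 + A)*(-113 + Q(5)))*(-66) = ((98 - 1)*(-113 + (½)*(-13 + 5)/5))*(-66) = (97*(-113 + (½)*(⅕)*(-8)))*(-66) = (97*(-113 - ⅘))*(-66) = (97*(-569/5))*(-66) = -55193/5*(-66) = 3642738/5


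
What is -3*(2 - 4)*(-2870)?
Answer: -17220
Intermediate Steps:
-3*(2 - 4)*(-2870) = -3*(-2)*(-2870) = 6*(-2870) = -17220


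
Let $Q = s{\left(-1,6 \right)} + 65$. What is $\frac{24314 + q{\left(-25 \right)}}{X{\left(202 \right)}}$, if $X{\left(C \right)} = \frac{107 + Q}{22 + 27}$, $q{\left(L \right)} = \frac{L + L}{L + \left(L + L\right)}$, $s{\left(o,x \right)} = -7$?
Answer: $\frac{3574256}{495} \approx 7220.7$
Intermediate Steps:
$Q = 58$ ($Q = -7 + 65 = 58$)
$q{\left(L \right)} = \frac{2}{3}$ ($q{\left(L \right)} = \frac{2 L}{L + 2 L} = \frac{2 L}{3 L} = 2 L \frac{1}{3 L} = \frac{2}{3}$)
$X{\left(C \right)} = \frac{165}{49}$ ($X{\left(C \right)} = \frac{107 + 58}{22 + 27} = \frac{165}{49}$)
$\frac{24314 + q{\left(-25 \right)}}{X{\left(202 \right)}} = \frac{24314 + \frac{2}{3}}{\frac{165}{49}} = \frac{72944}{3} \cdot \frac{49}{165} = \frac{3574256}{495}$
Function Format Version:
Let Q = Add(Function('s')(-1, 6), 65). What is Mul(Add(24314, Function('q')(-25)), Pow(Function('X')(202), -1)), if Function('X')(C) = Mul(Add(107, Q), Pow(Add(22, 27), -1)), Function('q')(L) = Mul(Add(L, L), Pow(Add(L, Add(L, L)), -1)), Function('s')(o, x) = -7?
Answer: Rational(3574256, 495) ≈ 7220.7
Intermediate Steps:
Q = 58 (Q = Add(-7, 65) = 58)
Function('q')(L) = Rational(2, 3) (Function('q')(L) = Mul(Mul(2, L), Pow(Add(L, Mul(2, L)), -1)) = Mul(Mul(2, L), Pow(Mul(3, L), -1)) = Mul(Mul(2, L), Mul(Rational(1, 3), Pow(L, -1))) = Rational(2, 3))
Function('X')(C) = Rational(165, 49) (Function('X')(C) = Mul(Add(107, 58), Pow(Add(22, 27), -1)) = Mul(165, Pow(49, -1)) = Mul(165, Rational(1, 49)) = Rational(165, 49))
Mul(Add(24314, Function('q')(-25)), Pow(Function('X')(202), -1)) = Mul(Add(24314, Rational(2, 3)), Pow(Rational(165, 49), -1)) = Mul(Rational(72944, 3), Rational(49, 165)) = Rational(3574256, 495)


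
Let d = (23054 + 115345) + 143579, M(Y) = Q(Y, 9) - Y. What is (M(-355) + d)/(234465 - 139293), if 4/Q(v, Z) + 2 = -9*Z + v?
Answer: 61830925/20842668 ≈ 2.9666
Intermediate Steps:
Q(v, Z) = 4/(-2 + v - 9*Z) (Q(v, Z) = 4/(-2 + (-9*Z + v)) = 4/(-2 + (v - 9*Z)) = 4/(-2 + v - 9*Z))
M(Y) = -Y + 4/(-83 + Y) (M(Y) = 4/(-2 + Y - 9*9) - Y = 4/(-2 + Y - 81) - Y = 4/(-83 + Y) - Y = -Y + 4/(-83 + Y))
d = 281978 (d = 138399 + 143579 = 281978)
(M(-355) + d)/(234465 - 139293) = ((4 - 1*(-355)*(-83 - 355))/(-83 - 355) + 281978)/(234465 - 139293) = ((4 - 1*(-355)*(-438))/(-438) + 281978)/95172 = (-(4 - 155490)/438 + 281978)*(1/95172) = (-1/438*(-155486) + 281978)*(1/95172) = (77743/219 + 281978)*(1/95172) = (61830925/219)*(1/95172) = 61830925/20842668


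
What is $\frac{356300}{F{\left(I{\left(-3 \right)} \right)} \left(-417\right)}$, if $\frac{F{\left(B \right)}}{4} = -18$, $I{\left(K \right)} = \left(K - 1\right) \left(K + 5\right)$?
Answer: $\frac{89075}{7506} \approx 11.867$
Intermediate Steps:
$I{\left(K \right)} = \left(-1 + K\right) \left(5 + K\right)$
$F{\left(B \right)} = -72$ ($F{\left(B \right)} = 4 \left(-18\right) = -72$)
$\frac{356300}{F{\left(I{\left(-3 \right)} \right)} \left(-417\right)} = \frac{356300}{\left(-72\right) \left(-417\right)} = \frac{356300}{30024} = 356300 \cdot \frac{1}{30024} = \frac{89075}{7506}$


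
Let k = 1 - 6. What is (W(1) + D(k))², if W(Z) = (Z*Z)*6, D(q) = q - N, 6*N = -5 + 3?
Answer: 16/9 ≈ 1.7778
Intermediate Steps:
k = -5
N = -⅓ (N = (-5 + 3)/6 = (⅙)*(-2) = -⅓ ≈ -0.33333)
D(q) = ⅓ + q (D(q) = q - 1*(-⅓) = q + ⅓ = ⅓ + q)
W(Z) = 6*Z² (W(Z) = Z²*6 = 6*Z²)
(W(1) + D(k))² = (6*1² + (⅓ - 5))² = (6*1 - 14/3)² = (6 - 14/3)² = (4/3)² = 16/9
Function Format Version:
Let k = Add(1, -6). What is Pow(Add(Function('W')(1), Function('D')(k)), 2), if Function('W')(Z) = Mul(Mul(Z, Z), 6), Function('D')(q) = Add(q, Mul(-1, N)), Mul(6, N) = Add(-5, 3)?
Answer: Rational(16, 9) ≈ 1.7778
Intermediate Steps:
k = -5
N = Rational(-1, 3) (N = Mul(Rational(1, 6), Add(-5, 3)) = Mul(Rational(1, 6), -2) = Rational(-1, 3) ≈ -0.33333)
Function('D')(q) = Add(Rational(1, 3), q) (Function('D')(q) = Add(q, Mul(-1, Rational(-1, 3))) = Add(q, Rational(1, 3)) = Add(Rational(1, 3), q))
Function('W')(Z) = Mul(6, Pow(Z, 2)) (Function('W')(Z) = Mul(Pow(Z, 2), 6) = Mul(6, Pow(Z, 2)))
Pow(Add(Function('W')(1), Function('D')(k)), 2) = Pow(Add(Mul(6, Pow(1, 2)), Add(Rational(1, 3), -5)), 2) = Pow(Add(Mul(6, 1), Rational(-14, 3)), 2) = Pow(Add(6, Rational(-14, 3)), 2) = Pow(Rational(4, 3), 2) = Rational(16, 9)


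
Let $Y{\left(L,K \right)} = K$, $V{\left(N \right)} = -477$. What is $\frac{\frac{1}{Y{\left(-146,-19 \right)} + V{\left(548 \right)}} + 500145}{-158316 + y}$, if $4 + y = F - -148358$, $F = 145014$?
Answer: $\frac{248071919}{66985792} \approx 3.7034$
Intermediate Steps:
$y = 293368$ ($y = -4 + \left(145014 - -148358\right) = -4 + \left(145014 + 148358\right) = -4 + 293372 = 293368$)
$\frac{\frac{1}{Y{\left(-146,-19 \right)} + V{\left(548 \right)}} + 500145}{-158316 + y} = \frac{\frac{1}{-19 - 477} + 500145}{-158316 + 293368} = \frac{\frac{1}{-496} + 500145}{135052} = \left(- \frac{1}{496} + 500145\right) \frac{1}{135052} = \frac{248071919}{496} \cdot \frac{1}{135052} = \frac{248071919}{66985792}$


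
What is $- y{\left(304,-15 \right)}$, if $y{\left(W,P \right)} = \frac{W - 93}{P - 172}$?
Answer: $\frac{211}{187} \approx 1.1283$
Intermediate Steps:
$y{\left(W,P \right)} = \frac{-93 + W}{-172 + P}$
$- y{\left(304,-15 \right)} = - \frac{-93 + 304}{-172 - 15} = - \frac{211}{-187} = - \frac{\left(-1\right) 211}{187} = \left(-1\right) \left(- \frac{211}{187}\right) = \frac{211}{187}$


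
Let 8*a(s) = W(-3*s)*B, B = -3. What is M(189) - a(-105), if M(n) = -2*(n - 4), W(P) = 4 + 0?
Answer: -737/2 ≈ -368.50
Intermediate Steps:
W(P) = 4
a(s) = -3/2 (a(s) = (4*(-3))/8 = (⅛)*(-12) = -3/2)
M(n) = 8 - 2*n (M(n) = -2*(-4 + n) = 8 - 2*n)
M(189) - a(-105) = (8 - 2*189) - 1*(-3/2) = (8 - 378) + 3/2 = -370 + 3/2 = -737/2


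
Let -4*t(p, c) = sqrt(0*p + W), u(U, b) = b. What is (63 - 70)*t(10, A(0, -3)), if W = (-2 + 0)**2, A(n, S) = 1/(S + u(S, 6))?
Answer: 7/2 ≈ 3.5000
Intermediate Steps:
A(n, S) = 1/(6 + S) (A(n, S) = 1/(S + 6) = 1/(6 + S))
W = 4 (W = (-2)**2 = 4)
t(p, c) = -1/2 (t(p, c) = -sqrt(0*p + 4)/4 = -sqrt(0 + 4)/4 = -sqrt(4)/4 = -1/4*2 = -1/2)
(63 - 70)*t(10, A(0, -3)) = (63 - 70)*(-1/2) = -7*(-1/2) = 7/2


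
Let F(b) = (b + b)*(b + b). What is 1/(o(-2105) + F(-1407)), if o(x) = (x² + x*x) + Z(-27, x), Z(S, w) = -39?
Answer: 1/16780607 ≈ 5.9593e-8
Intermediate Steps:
o(x) = -39 + 2*x² (o(x) = (x² + x*x) - 39 = (x² + x²) - 39 = 2*x² - 39 = -39 + 2*x²)
F(b) = 4*b² (F(b) = (2*b)*(2*b) = 4*b²)
1/(o(-2105) + F(-1407)) = 1/((-39 + 2*(-2105)²) + 4*(-1407)²) = 1/((-39 + 2*4431025) + 4*1979649) = 1/((-39 + 8862050) + 7918596) = 1/(8862011 + 7918596) = 1/16780607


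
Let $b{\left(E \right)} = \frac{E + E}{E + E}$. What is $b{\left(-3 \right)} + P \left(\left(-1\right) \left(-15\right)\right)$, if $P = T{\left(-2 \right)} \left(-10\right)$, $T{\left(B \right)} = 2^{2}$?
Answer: $-599$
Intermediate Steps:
$b{\left(E \right)} = 1$ ($b{\left(E \right)} = \frac{2 E}{2 E} = 2 E \frac{1}{2 E} = 1$)
$T{\left(B \right)} = 4$
$P = -40$ ($P = 4 \left(-10\right) = -40$)
$b{\left(-3 \right)} + P \left(\left(-1\right) \left(-15\right)\right) = 1 - 40 \left(\left(-1\right) \left(-15\right)\right) = 1 - 600 = -599$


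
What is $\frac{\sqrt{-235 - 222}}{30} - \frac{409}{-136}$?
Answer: $\frac{409}{136} + \frac{i \sqrt{457}}{30} \approx 3.0074 + 0.71259 i$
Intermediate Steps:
$\frac{\sqrt{-235 - 222}}{30} - \frac{409}{-136} = \sqrt{-457} \cdot \frac{1}{30} - - \frac{409}{136} = i \sqrt{457} \cdot \frac{1}{30} + \frac{409}{136} = \frac{i \sqrt{457}}{30} + \frac{409}{136} = \frac{409}{136} + \frac{i \sqrt{457}}{30}$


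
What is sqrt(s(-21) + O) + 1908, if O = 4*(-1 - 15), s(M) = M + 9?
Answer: 1908 + 2*I*sqrt(19) ≈ 1908.0 + 8.7178*I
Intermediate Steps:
s(M) = 9 + M
O = -64 (O = 4*(-16) = -64)
sqrt(s(-21) + O) + 1908 = sqrt((9 - 21) - 64) + 1908 = sqrt(-12 - 64) + 1908 = sqrt(-76) + 1908 = 2*I*sqrt(19) + 1908 = 1908 + 2*I*sqrt(19)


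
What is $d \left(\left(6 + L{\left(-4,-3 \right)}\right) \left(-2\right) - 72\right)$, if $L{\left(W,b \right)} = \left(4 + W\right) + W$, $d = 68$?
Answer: $-5168$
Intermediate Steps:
$L{\left(W,b \right)} = 4 + 2 W$
$d \left(\left(6 + L{\left(-4,-3 \right)}\right) \left(-2\right) - 72\right) = 68 \left(\left(6 + \left(4 + 2 \left(-4\right)\right)\right) \left(-2\right) - 72\right) = 68 \left(\left(6 + \left(4 - 8\right)\right) \left(-2\right) - 72\right) = 68 \left(\left(6 - 4\right) \left(-2\right) - 72\right) = 68 \left(2 \left(-2\right) - 72\right) = 68 \left(-4 - 72\right) = 68 \left(-76\right) = -5168$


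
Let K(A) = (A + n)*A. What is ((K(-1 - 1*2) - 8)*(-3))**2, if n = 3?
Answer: 576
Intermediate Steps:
K(A) = A*(3 + A) (K(A) = (A + 3)*A = (3 + A)*A = A*(3 + A))
((K(-1 - 1*2) - 8)*(-3))**2 = (((-1 - 1*2)*(3 + (-1 - 1*2)) - 8)*(-3))**2 = (((-1 - 2)*(3 + (-1 - 2)) - 8)*(-3))**2 = ((-3*(3 - 3) - 8)*(-3))**2 = ((-3*0 - 8)*(-3))**2 = ((0 - 8)*(-3))**2 = (-8*(-3))**2 = 24**2 = 576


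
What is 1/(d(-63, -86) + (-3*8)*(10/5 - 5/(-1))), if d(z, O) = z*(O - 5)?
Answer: 1/5565 ≈ 0.00017969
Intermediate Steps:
d(z, O) = z*(-5 + O)
1/(d(-63, -86) + (-3*8)*(10/5 - 5/(-1))) = 1/(-63*(-5 - 86) + (-3*8)*(10/5 - 5/(-1))) = 1/(-63*(-91) - 24*(10*(⅕) - 5*(-1))) = 1/(5733 - 24*(2 + 5)) = 1/(5733 - 24*7) = 1/(5733 - 168) = 1/5565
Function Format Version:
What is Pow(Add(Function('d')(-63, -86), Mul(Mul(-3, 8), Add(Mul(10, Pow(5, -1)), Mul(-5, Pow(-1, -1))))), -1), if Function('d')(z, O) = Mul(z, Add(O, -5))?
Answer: Rational(1, 5565) ≈ 0.00017969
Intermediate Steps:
Function('d')(z, O) = Mul(z, Add(-5, O))
Pow(Add(Function('d')(-63, -86), Mul(Mul(-3, 8), Add(Mul(10, Pow(5, -1)), Mul(-5, Pow(-1, -1))))), -1) = Pow(Add(Mul(-63, Add(-5, -86)), Mul(Mul(-3, 8), Add(Mul(10, Pow(5, -1)), Mul(-5, Pow(-1, -1))))), -1) = Pow(Add(Mul(-63, -91), Mul(-24, Add(Mul(10, Rational(1, 5)), Mul(-5, -1)))), -1) = Pow(Add(5733, Mul(-24, Add(2, 5))), -1) = Pow(Add(5733, Mul(-24, 7)), -1) = Pow(Add(5733, -168), -1) = Pow(5565, -1) = Rational(1, 5565)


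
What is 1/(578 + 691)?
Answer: 1/1269 ≈ 0.00078802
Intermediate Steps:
1/(578 + 691) = 1/1269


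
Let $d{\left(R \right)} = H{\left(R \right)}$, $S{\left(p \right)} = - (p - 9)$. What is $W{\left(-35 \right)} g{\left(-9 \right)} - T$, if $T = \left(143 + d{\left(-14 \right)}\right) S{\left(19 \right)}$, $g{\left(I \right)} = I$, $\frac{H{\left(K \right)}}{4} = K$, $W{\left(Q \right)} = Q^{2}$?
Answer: $-10155$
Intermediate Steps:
$H{\left(K \right)} = 4 K$
$S{\left(p \right)} = 9 - p$ ($S{\left(p \right)} = - (-9 + p) = 9 - p$)
$d{\left(R \right)} = 4 R$
$T = -870$ ($T = \left(143 + 4 \left(-14\right)\right) \left(9 - 19\right) = \left(143 - 56\right) \left(9 - 19\right) = 87 \left(-10\right) = -870$)
$W{\left(-35 \right)} g{\left(-9 \right)} - T = \left(-35\right)^{2} \left(-9\right) - -870 = 1225 \left(-9\right) + 870 = -11025 + 870 = -10155$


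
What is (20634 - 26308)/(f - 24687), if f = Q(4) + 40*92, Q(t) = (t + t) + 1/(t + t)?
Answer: 45392/167991 ≈ 0.27021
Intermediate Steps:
Q(t) = 1/(2*t) + 2*t (Q(t) = 2*t + 1/(2*t) = 1/(2*t) + 2*t)
f = 29505/8 (f = ((1/2)/4 + 2*4) + 40*92 = ((1/2)*(1/4) + 8) + 3680 = (1/8 + 8) + 3680 = 65/8 + 3680 = 29505/8 ≈ 3688.1)
(20634 - 26308)/(f - 24687) = (20634 - 26308)/(29505/8 - 24687) = -5674/(-167991/8) = -5674*(-8/167991) = 45392/167991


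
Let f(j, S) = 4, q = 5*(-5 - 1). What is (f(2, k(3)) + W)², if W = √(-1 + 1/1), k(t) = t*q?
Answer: 16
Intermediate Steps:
q = -30 (q = 5*(-6) = -30)
k(t) = -30*t (k(t) = t*(-30) = -30*t)
W = 0 (W = √(-1 + 1) = √0 = 0)
(f(2, k(3)) + W)² = (4 + 0)² = 4² = 16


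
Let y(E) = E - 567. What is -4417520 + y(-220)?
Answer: -4418307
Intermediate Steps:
y(E) = -567 + E
-4417520 + y(-220) = -4417520 + (-567 - 220) = -4417520 - 787 = -4418307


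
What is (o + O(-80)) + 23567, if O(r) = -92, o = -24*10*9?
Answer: 21315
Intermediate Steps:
o = -2160 (o = -240*9 = -2160)
(o + O(-80)) + 23567 = (-2160 - 92) + 23567 = -2252 + 23567 = 21315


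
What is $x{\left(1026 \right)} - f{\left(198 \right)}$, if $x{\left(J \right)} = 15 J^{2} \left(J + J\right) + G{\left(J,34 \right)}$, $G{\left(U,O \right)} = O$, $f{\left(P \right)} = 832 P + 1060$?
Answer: $32401201518$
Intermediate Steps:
$f{\left(P \right)} = 1060 + 832 P$
$x{\left(J \right)} = 34 + 30 J^{3}$ ($x{\left(J \right)} = 15 J^{2} \left(J + J\right) + 34 = 15 J^{2} \cdot 2 J + 34 = 30 J^{3} + 34 = 34 + 30 J^{3}$)
$x{\left(1026 \right)} - f{\left(198 \right)} = \left(34 + 30 \cdot 1026^{3}\right) - \left(1060 + 832 \cdot 198\right) = \left(34 + 30 \cdot 1080045576\right) - \left(1060 + 164736\right) = \left(34 + 32401367280\right) - 165796 = 32401367314 - 165796 = 32401201518$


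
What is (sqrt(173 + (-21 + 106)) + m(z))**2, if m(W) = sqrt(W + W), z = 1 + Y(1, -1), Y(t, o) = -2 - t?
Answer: (sqrt(258) + 2*I)**2 ≈ 254.0 + 64.25*I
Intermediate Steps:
z = -2 (z = 1 + (-2 - 1*1) = 1 + (-2 - 1) = 1 - 3 = -2)
m(W) = sqrt(2)*sqrt(W) (m(W) = sqrt(2*W) = sqrt(2)*sqrt(W))
(sqrt(173 + (-21 + 106)) + m(z))**2 = (sqrt(173 + (-21 + 106)) + sqrt(2)*sqrt(-2))**2 = (sqrt(173 + 85) + sqrt(2)*(I*sqrt(2)))**2 = (sqrt(258) + 2*I)**2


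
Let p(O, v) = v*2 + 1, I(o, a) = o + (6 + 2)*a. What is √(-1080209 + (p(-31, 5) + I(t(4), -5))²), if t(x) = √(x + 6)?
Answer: √(-1080209 + (29 - √10)²) ≈ 1039.0*I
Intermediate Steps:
t(x) = √(6 + x)
I(o, a) = o + 8*a
p(O, v) = 1 + 2*v (p(O, v) = 2*v + 1 = 1 + 2*v)
√(-1080209 + (p(-31, 5) + I(t(4), -5))²) = √(-1080209 + ((1 + 2*5) + (√(6 + 4) + 8*(-5)))²) = √(-1080209 + ((1 + 10) + (√10 - 40))²) = √(-1080209 + (11 + (-40 + √10))²) = √(-1080209 + (-29 + √10)²)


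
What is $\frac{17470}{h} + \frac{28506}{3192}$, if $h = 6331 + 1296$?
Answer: $\frac{45529917}{4057564} \approx 11.221$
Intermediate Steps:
$h = 7627$
$\frac{17470}{h} + \frac{28506}{3192} = \frac{17470}{7627} + \frac{28506}{3192} = 17470 \cdot \frac{1}{7627} + 28506 \cdot \frac{1}{3192} = \frac{17470}{7627} + \frac{4751}{532} = \frac{45529917}{4057564}$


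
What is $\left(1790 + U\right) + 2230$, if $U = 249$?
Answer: $4269$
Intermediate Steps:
$\left(1790 + U\right) + 2230 = \left(1790 + 249\right) + 2230 = 2039 + 2230 = 4269$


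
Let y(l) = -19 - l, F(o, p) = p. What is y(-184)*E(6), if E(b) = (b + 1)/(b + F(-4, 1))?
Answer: 165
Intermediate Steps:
E(b) = 1 (E(b) = (b + 1)/(b + 1) = (1 + b)/(1 + b) = 1)
y(-184)*E(6) = (-19 - 1*(-184))*1 = (-19 + 184)*1 = 165*1 = 165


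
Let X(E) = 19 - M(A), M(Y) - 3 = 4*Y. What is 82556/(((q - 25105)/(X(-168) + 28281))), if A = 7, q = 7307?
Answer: -1166887782/8899 ≈ -1.3113e+5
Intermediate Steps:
M(Y) = 3 + 4*Y
X(E) = -12 (X(E) = 19 - (3 + 4*7) = 19 - (3 + 28) = 19 - 1*31 = 19 - 31 = -12)
82556/(((q - 25105)/(X(-168) + 28281))) = 82556/(((7307 - 25105)/(-12 + 28281))) = 82556/((-17798/28269)) = 82556/((-17798*1/28269)) = 82556/(-17798/28269) = 82556*(-28269/17798) = -1166887782/8899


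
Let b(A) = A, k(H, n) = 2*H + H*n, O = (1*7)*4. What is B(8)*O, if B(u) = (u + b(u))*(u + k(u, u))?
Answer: 39424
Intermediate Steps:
O = 28 (O = 7*4 = 28)
B(u) = 2*u*(u + u*(2 + u)) (B(u) = (u + u)*(u + u*(2 + u)) = (2*u)*(u + u*(2 + u)) = 2*u*(u + u*(2 + u)))
B(8)*O = (2*8**2*(3 + 8))*28 = (2*64*11)*28 = 1408*28 = 39424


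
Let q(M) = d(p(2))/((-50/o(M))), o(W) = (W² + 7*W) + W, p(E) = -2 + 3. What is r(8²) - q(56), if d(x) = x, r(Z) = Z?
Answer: 3392/25 ≈ 135.68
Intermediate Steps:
p(E) = 1
o(W) = W² + 8*W
q(M) = -M*(8 + M)/50 (q(M) = 1/(-50*1/(M*(8 + M))) = 1/(-50/(M*(8 + M))) = 1*(-M*(8 + M)/50) = -M*(8 + M)/50)
r(8²) - q(56) = 8² - (-1)*56*(8 + 56)/50 = 64 - (-1)*56*64/50 = 64 - 1*(-1792/25) = 64 + 1792/25 = 3392/25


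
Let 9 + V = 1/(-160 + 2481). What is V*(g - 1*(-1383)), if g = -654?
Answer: -15227352/2321 ≈ -6560.7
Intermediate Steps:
V = -20888/2321 (V = -9 + 1/(-160 + 2481) = -9 + 1/2321 = -20888/2321 ≈ -8.9996)
V*(g - 1*(-1383)) = -20888*(-654 - 1*(-1383))/2321 = -20888*(-654 + 1383)/2321 = -20888/2321*729 = -15227352/2321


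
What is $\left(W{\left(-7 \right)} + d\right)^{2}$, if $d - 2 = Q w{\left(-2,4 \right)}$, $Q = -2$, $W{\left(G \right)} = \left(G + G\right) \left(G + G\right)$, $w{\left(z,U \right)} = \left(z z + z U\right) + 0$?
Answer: $42436$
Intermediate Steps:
$w{\left(z,U \right)} = z^{2} + U z$ ($w{\left(z,U \right)} = \left(z^{2} + U z\right) + 0 = z^{2} + U z$)
$W{\left(G \right)} = 4 G^{2}$ ($W{\left(G \right)} = 2 G 2 G = 4 G^{2}$)
$d = 10$ ($d = 2 - 2 \left(- 2 \left(4 - 2\right)\right) = 2 - 2 \left(\left(-2\right) 2\right) = 2 - -8 = 2 + 8 = 10$)
$\left(W{\left(-7 \right)} + d\right)^{2} = \left(4 \left(-7\right)^{2} + 10\right)^{2} = \left(4 \cdot 49 + 10\right)^{2} = \left(196 + 10\right)^{2} = 206^{2} = 42436$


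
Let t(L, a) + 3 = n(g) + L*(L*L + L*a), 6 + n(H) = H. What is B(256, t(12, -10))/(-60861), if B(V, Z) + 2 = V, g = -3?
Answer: -254/60861 ≈ -0.0041734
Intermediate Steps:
n(H) = -6 + H
t(L, a) = -12 + L*(L**2 + L*a) (t(L, a) = -3 + ((-6 - 3) + L*(L*L + L*a)) = -3 + (-9 + L*(L**2 + L*a)) = -12 + L*(L**2 + L*a))
B(V, Z) = -2 + V
B(256, t(12, -10))/(-60861) = (-2 + 256)/(-60861) = 254*(-1/60861) = -254/60861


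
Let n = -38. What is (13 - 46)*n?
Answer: 1254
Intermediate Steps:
(13 - 46)*n = (13 - 46)*(-38) = -33*(-38) = 1254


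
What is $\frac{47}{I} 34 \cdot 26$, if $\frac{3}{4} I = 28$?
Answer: $\frac{31161}{28} \approx 1112.9$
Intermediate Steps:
$I = \frac{112}{3}$ ($I = \frac{4}{3} \cdot 28 = \frac{112}{3} \approx 37.333$)
$\frac{47}{I} 34 \cdot 26 = \frac{47}{\frac{112}{3}} \cdot 34 \cdot 26 = 47 \cdot \frac{3}{112} \cdot 34 \cdot 26 = \frac{141}{112} \cdot 34 \cdot 26 = \frac{2397}{56} \cdot 26 = \frac{31161}{28}$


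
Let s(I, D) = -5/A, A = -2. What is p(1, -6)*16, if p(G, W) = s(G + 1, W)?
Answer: 40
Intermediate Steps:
s(I, D) = 5/2 (s(I, D) = -5/(-2) = -5*(-1/2) = 5/2)
p(G, W) = 5/2
p(1, -6)*16 = (5/2)*16 = 40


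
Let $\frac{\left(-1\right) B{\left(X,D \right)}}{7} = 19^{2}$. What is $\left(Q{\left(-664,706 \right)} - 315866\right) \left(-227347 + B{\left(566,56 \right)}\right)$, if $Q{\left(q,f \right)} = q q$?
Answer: $-28741146220$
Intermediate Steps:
$Q{\left(q,f \right)} = q^{2}$
$B{\left(X,D \right)} = -2527$ ($B{\left(X,D \right)} = - 7 \cdot 19^{2} = \left(-7\right) 361 = -2527$)
$\left(Q{\left(-664,706 \right)} - 315866\right) \left(-227347 + B{\left(566,56 \right)}\right) = \left(\left(-664\right)^{2} - 315866\right) \left(-227347 - 2527\right) = \left(440896 - 315866\right) \left(-229874\right) = 125030 \left(-229874\right) = -28741146220$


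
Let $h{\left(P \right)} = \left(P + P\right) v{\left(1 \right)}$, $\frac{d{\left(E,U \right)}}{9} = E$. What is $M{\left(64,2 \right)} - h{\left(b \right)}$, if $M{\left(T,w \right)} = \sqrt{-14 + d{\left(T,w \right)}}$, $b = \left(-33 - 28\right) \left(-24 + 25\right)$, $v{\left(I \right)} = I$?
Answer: $122 + \sqrt{562} \approx 145.71$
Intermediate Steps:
$d{\left(E,U \right)} = 9 E$
$b = -61$ ($b = \left(-61\right) 1 = -61$)
$h{\left(P \right)} = 2 P$ ($h{\left(P \right)} = \left(P + P\right) 1 = 2 P 1 = 2 P$)
$M{\left(T,w \right)} = \sqrt{-14 + 9 T}$
$M{\left(64,2 \right)} - h{\left(b \right)} = \sqrt{-14 + 9 \cdot 64} - 2 \left(-61\right) = \sqrt{-14 + 576} - -122 = \sqrt{562} + 122 = 122 + \sqrt{562}$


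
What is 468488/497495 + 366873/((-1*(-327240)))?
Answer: 22388366417/10853350920 ≈ 2.0628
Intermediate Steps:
468488/497495 + 366873/((-1*(-327240))) = 468488*(1/497495) + 366873/327240 = 468488/497495 + 366873*(1/327240) = 468488/497495 + 122291/109080 = 22388366417/10853350920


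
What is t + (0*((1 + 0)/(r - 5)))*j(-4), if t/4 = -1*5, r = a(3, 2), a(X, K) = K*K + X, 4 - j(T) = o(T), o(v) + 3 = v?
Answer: -20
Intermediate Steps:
o(v) = -3 + v
j(T) = 7 - T (j(T) = 4 - (-3 + T) = 4 + (3 - T) = 7 - T)
a(X, K) = X + K² (a(X, K) = K² + X = X + K²)
r = 7 (r = 3 + 2² = 3 + 4 = 7)
t = -20 (t = 4*(-1*5) = 4*(-5) = -20)
t + (0*((1 + 0)/(r - 5)))*j(-4) = -20 + (0*((1 + 0)/(7 - 5)))*(7 - 1*(-4)) = -20 + (0*(1/2))*(7 + 4) = -20 + (0*(1*(½)))*11 = -20 + (0*(½))*11 = -20 + 0*11 = -20 + 0 = -20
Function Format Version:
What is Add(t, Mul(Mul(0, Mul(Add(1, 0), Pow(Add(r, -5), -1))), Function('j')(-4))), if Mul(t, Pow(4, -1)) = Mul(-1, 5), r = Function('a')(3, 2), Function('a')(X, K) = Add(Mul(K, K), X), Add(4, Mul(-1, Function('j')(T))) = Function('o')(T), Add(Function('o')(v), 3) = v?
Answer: -20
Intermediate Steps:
Function('o')(v) = Add(-3, v)
Function('j')(T) = Add(7, Mul(-1, T)) (Function('j')(T) = Add(4, Mul(-1, Add(-3, T))) = Add(4, Add(3, Mul(-1, T))) = Add(7, Mul(-1, T)))
Function('a')(X, K) = Add(X, Pow(K, 2)) (Function('a')(X, K) = Add(Pow(K, 2), X) = Add(X, Pow(K, 2)))
r = 7 (r = Add(3, Pow(2, 2)) = Add(3, 4) = 7)
t = -20 (t = Mul(4, Mul(-1, 5)) = Mul(4, -5) = -20)
Add(t, Mul(Mul(0, Mul(Add(1, 0), Pow(Add(r, -5), -1))), Function('j')(-4))) = Add(-20, Mul(Mul(0, Mul(Add(1, 0), Pow(Add(7, -5), -1))), Add(7, Mul(-1, -4)))) = Add(-20, Mul(Mul(0, Mul(1, Pow(2, -1))), Add(7, 4))) = Add(-20, Mul(Mul(0, Mul(1, Rational(1, 2))), 11)) = Add(-20, Mul(Mul(0, Rational(1, 2)), 11)) = Add(-20, Mul(0, 11)) = Add(-20, 0) = -20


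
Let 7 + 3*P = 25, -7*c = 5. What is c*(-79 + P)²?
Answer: -26645/7 ≈ -3806.4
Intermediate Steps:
c = -5/7 (c = -⅐*5 = -5/7 ≈ -0.71429)
P = 6 (P = -7/3 + (⅓)*25 = -7/3 + 25/3 = 6)
c*(-79 + P)² = -5*(-79 + 6)²/7 = -5/7*(-73)² = -5/7*5329 = -26645/7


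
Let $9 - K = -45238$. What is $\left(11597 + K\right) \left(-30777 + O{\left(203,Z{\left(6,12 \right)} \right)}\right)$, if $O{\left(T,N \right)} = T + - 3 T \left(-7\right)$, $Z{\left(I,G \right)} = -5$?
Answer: $-1495622484$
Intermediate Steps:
$K = 45247$ ($K = 9 - -45238 = 9 + 45238 = 45247$)
$O{\left(T,N \right)} = 22 T$ ($O{\left(T,N \right)} = T + 21 T = 22 T$)
$\left(11597 + K\right) \left(-30777 + O{\left(203,Z{\left(6,12 \right)} \right)}\right) = \left(11597 + 45247\right) \left(-30777 + 22 \cdot 203\right) = 56844 \left(-30777 + 4466\right) = 56844 \left(-26311\right) = -1495622484$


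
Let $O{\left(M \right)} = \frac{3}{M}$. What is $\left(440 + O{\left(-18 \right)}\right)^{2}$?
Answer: $\frac{6964321}{36} \approx 1.9345 \cdot 10^{5}$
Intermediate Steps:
$\left(440 + O{\left(-18 \right)}\right)^{2} = \left(440 + \frac{3}{-18}\right)^{2} = \left(440 + 3 \left(- \frac{1}{18}\right)\right)^{2} = \left(440 - \frac{1}{6}\right)^{2} = \left(\frac{2639}{6}\right)^{2} = \frac{6964321}{36}$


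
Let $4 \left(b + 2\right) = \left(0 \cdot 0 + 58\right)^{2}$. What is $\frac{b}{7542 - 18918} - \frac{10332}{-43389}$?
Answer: $\frac{3004943}{18281232} \approx 0.16437$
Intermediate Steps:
$b = 839$ ($b = -2 + \frac{\left(0 \cdot 0 + 58\right)^{2}}{4} = -2 + \frac{\left(0 + 58\right)^{2}}{4} = -2 + \frac{58^{2}}{4} = -2 + \frac{1}{4} \cdot 3364 = -2 + 841 = 839$)
$\frac{b}{7542 - 18918} - \frac{10332}{-43389} = \frac{839}{7542 - 18918} - \frac{10332}{-43389} = \frac{839}{-11376} - - \frac{1148}{4821} = 839 \left(- \frac{1}{11376}\right) + \frac{1148}{4821} = - \frac{839}{11376} + \frac{1148}{4821} = \frac{3004943}{18281232}$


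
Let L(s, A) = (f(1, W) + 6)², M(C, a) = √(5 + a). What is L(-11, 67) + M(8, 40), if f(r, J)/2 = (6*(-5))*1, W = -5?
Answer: 2916 + 3*√5 ≈ 2922.7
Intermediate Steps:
f(r, J) = -60 (f(r, J) = 2*((6*(-5))*1) = 2*(-30*1) = 2*(-30) = -60)
L(s, A) = 2916 (L(s, A) = (-60 + 6)² = (-54)² = 2916)
L(-11, 67) + M(8, 40) = 2916 + √(5 + 40) = 2916 + √45 = 2916 + 3*√5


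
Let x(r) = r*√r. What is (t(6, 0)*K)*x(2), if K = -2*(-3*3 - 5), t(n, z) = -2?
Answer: -112*√2 ≈ -158.39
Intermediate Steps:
K = 28 (K = -2*(-9 - 5) = -2*(-14) = 28)
x(r) = r^(3/2)
(t(6, 0)*K)*x(2) = (-2*28)*2^(3/2) = -112*√2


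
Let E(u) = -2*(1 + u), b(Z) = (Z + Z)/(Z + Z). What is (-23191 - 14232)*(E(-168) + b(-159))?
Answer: -12536705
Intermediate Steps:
b(Z) = 1 (b(Z) = (2*Z)/((2*Z)) = (2*Z)*(1/(2*Z)) = 1)
E(u) = -2 - 2*u
(-23191 - 14232)*(E(-168) + b(-159)) = (-23191 - 14232)*((-2 - 2*(-168)) + 1) = -37423*((-2 + 336) + 1) = -37423*(334 + 1) = -37423*335 = -12536705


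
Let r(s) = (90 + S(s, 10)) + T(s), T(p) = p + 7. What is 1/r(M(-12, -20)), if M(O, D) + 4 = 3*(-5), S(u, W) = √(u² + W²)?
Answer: 78/5623 - √461/5623 ≈ 0.010053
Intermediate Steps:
T(p) = 7 + p
S(u, W) = √(W² + u²)
M(O, D) = -19 (M(O, D) = -4 + 3*(-5) = -4 - 15 = -19)
r(s) = 97 + s + √(100 + s²) (r(s) = (90 + √(10² + s²)) + (7 + s) = (90 + √(100 + s²)) + (7 + s) = 97 + s + √(100 + s²))
1/r(M(-12, -20)) = 1/(97 - 19 + √(100 + (-19)²)) = 1/(97 - 19 + √(100 + 361)) = 1/(97 - 19 + √461) = 1/(78 + √461)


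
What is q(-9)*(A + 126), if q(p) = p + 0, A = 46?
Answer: -1548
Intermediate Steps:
q(p) = p
q(-9)*(A + 126) = -9*(46 + 126) = -9*172 = -1548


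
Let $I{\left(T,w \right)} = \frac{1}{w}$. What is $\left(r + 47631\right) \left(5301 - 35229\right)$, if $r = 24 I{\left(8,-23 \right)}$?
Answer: $- \frac{32785794792}{23} \approx -1.4255 \cdot 10^{9}$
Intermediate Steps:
$r = - \frac{24}{23}$ ($r = \frac{24}{-23} = 24 \left(- \frac{1}{23}\right) = - \frac{24}{23} \approx -1.0435$)
$\left(r + 47631\right) \left(5301 - 35229\right) = \left(- \frac{24}{23} + 47631\right) \left(5301 - 35229\right) = \frac{1095489}{23} \left(-29928\right) = - \frac{32785794792}{23}$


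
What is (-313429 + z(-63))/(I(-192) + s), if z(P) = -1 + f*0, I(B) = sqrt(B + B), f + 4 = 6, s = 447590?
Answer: -35072033425/50084202121 + 626860*I*sqrt(6)/50084202121 ≈ -0.70026 + 3.0658e-5*I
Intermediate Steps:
f = 2 (f = -4 + 6 = 2)
I(B) = sqrt(2)*sqrt(B) (I(B) = sqrt(2*B) = sqrt(2)*sqrt(B))
z(P) = -1 (z(P) = -1 + 2*0 = -1 + 0 = -1)
(-313429 + z(-63))/(I(-192) + s) = (-313429 - 1)/(sqrt(2)*sqrt(-192) + 447590) = -313430/(sqrt(2)*(8*I*sqrt(3)) + 447590) = -313430/(8*I*sqrt(6) + 447590) = -313430/(447590 + 8*I*sqrt(6))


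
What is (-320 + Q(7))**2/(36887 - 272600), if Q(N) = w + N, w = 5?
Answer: -94864/235713 ≈ -0.40246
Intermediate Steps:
Q(N) = 5 + N
(-320 + Q(7))**2/(36887 - 272600) = (-320 + (5 + 7))**2/(36887 - 272600) = (-320 + 12)**2/(-235713) = (-308)**2*(-1/235713) = 94864*(-1/235713) = -94864/235713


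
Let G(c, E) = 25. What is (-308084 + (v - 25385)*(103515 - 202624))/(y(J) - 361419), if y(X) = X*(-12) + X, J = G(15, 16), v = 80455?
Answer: 2729120357/180847 ≈ 15091.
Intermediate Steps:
J = 25
y(X) = -11*X (y(X) = -12*X + X = -11*X)
(-308084 + (v - 25385)*(103515 - 202624))/(y(J) - 361419) = (-308084 + (80455 - 25385)*(103515 - 202624))/(-11*25 - 361419) = (-308084 + 55070*(-99109))/(-275 - 361419) = (-308084 - 5457932630)/(-361694) = -5458240714*(-1/361694) = 2729120357/180847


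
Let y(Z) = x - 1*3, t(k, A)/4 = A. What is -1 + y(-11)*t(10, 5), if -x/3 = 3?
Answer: -241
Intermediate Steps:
x = -9 (x = -3*3 = -9)
t(k, A) = 4*A
y(Z) = -12 (y(Z) = -9 - 1*3 = -9 - 3 = -12)
-1 + y(-11)*t(10, 5) = -1 - 48*5 = -1 - 12*20 = -1 - 240 = -241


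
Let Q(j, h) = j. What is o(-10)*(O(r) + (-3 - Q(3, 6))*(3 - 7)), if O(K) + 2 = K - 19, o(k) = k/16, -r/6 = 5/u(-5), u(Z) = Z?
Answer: -45/8 ≈ -5.6250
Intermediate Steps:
r = 6 (r = -30/(-5) = -30*(-1)/5 = -6*(-1) = 6)
o(k) = k/16 (o(k) = k*(1/16) = k/16)
O(K) = -21 + K (O(K) = -2 + (K - 19) = -2 + (-19 + K) = -21 + K)
o(-10)*(O(r) + (-3 - Q(3, 6))*(3 - 7)) = ((1/16)*(-10))*((-21 + 6) + (-3 - 1*3)*(3 - 7)) = -5*(-15 + (-3 - 3)*(-4))/8 = -5*(-15 - 6*(-4))/8 = -5*(-15 + 24)/8 = -5/8*9 = -45/8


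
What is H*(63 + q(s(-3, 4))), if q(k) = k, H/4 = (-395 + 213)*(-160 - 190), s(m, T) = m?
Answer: 15288000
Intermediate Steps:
H = 254800 (H = 4*((-395 + 213)*(-160 - 190)) = 4*(-182*(-350)) = 4*63700 = 254800)
H*(63 + q(s(-3, 4))) = 254800*(63 - 3) = 254800*60 = 15288000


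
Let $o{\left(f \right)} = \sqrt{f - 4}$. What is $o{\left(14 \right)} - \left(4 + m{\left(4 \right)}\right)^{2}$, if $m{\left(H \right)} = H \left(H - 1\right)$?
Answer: $-256 + \sqrt{10} \approx -252.84$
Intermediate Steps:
$m{\left(H \right)} = H \left(-1 + H\right)$
$o{\left(f \right)} = \sqrt{-4 + f}$
$o{\left(14 \right)} - \left(4 + m{\left(4 \right)}\right)^{2} = \sqrt{-4 + 14} - \left(4 + 4 \left(-1 + 4\right)\right)^{2} = \sqrt{10} - \left(4 + 4 \cdot 3\right)^{2} = \sqrt{10} - \left(4 + 12\right)^{2} = \sqrt{10} - 16^{2} = \sqrt{10} - 256 = -256 + \sqrt{10}$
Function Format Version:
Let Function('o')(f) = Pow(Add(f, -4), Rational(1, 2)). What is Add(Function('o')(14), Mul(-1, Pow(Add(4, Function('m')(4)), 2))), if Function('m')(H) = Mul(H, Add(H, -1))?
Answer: Add(-256, Pow(10, Rational(1, 2))) ≈ -252.84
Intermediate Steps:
Function('m')(H) = Mul(H, Add(-1, H))
Function('o')(f) = Pow(Add(-4, f), Rational(1, 2))
Add(Function('o')(14), Mul(-1, Pow(Add(4, Function('m')(4)), 2))) = Add(Pow(Add(-4, 14), Rational(1, 2)), Mul(-1, Pow(Add(4, Mul(4, Add(-1, 4))), 2))) = Add(Pow(10, Rational(1, 2)), Mul(-1, Pow(Add(4, Mul(4, 3)), 2))) = Add(Pow(10, Rational(1, 2)), Mul(-1, Pow(Add(4, 12), 2))) = Add(Pow(10, Rational(1, 2)), Mul(-1, Pow(16, 2))) = Add(Pow(10, Rational(1, 2)), Mul(-1, 256)) = Add(Pow(10, Rational(1, 2)), -256) = Add(-256, Pow(10, Rational(1, 2)))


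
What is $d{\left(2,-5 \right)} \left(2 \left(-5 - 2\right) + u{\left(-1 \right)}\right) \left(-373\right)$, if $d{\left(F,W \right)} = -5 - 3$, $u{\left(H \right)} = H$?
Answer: $-44760$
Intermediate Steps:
$d{\left(F,W \right)} = -8$ ($d{\left(F,W \right)} = -5 - 3 = -8$)
$d{\left(2,-5 \right)} \left(2 \left(-5 - 2\right) + u{\left(-1 \right)}\right) \left(-373\right) = - 8 \left(2 \left(-5 - 2\right) - 1\right) \left(-373\right) = - 8 \left(2 \left(-7\right) - 1\right) \left(-373\right) = - 8 \left(-14 - 1\right) \left(-373\right) = \left(-8\right) \left(-15\right) \left(-373\right) = 120 \left(-373\right) = -44760$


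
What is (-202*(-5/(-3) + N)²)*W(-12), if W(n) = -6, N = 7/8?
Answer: 375821/48 ≈ 7829.6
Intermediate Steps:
N = 7/8 (N = 7*(⅛) = 7/8 ≈ 0.87500)
(-202*(-5/(-3) + N)²)*W(-12) = -202*(-5/(-3) + 7/8)²*(-6) = -202*(-5*(-⅓) + 7/8)²*(-6) = -202*(5/3 + 7/8)²*(-6) = -202*(61/24)²*(-6) = -202*3721/576*(-6) = -375821/288*(-6) = 375821/48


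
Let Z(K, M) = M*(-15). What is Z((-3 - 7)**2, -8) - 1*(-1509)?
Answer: 1629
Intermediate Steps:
Z(K, M) = -15*M
Z((-3 - 7)**2, -8) - 1*(-1509) = -15*(-8) - 1*(-1509) = 120 + 1509 = 1629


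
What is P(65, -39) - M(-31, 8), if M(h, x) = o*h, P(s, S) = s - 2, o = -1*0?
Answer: 63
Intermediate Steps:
o = 0
P(s, S) = -2 + s
M(h, x) = 0 (M(h, x) = 0*h = 0)
P(65, -39) - M(-31, 8) = (-2 + 65) - 1*0 = 63 + 0 = 63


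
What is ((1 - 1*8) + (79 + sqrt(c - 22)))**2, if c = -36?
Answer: (72 + I*sqrt(58))**2 ≈ 5126.0 + 1096.7*I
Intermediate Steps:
((1 - 1*8) + (79 + sqrt(c - 22)))**2 = ((1 - 1*8) + (79 + sqrt(-36 - 22)))**2 = ((1 - 8) + (79 + sqrt(-58)))**2 = (-7 + (79 + I*sqrt(58)))**2 = (72 + I*sqrt(58))**2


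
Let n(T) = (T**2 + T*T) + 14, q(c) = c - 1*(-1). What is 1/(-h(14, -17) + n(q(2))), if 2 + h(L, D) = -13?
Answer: 1/47 ≈ 0.021277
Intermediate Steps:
h(L, D) = -15 (h(L, D) = -2 - 13 = -15)
q(c) = 1 + c (q(c) = c + 1 = 1 + c)
n(T) = 14 + 2*T**2 (n(T) = (T**2 + T**2) + 14 = 2*T**2 + 14 = 14 + 2*T**2)
1/(-h(14, -17) + n(q(2))) = 1/(-1*(-15) + (14 + 2*(1 + 2)**2)) = 1/(15 + (14 + 2*3**2)) = 1/(15 + (14 + 2*9)) = 1/(15 + (14 + 18)) = 1/(15 + 32) = 1/47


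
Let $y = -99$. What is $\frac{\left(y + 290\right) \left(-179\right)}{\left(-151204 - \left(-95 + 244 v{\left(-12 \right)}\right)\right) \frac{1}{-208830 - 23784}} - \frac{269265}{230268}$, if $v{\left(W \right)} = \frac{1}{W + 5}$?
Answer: $- \frac{6903218500183}{131132356} \approx -52643.0$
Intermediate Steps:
$v{\left(W \right)} = \frac{1}{5 + W}$
$\frac{\left(y + 290\right) \left(-179\right)}{\left(-151204 - \left(-95 + 244 v{\left(-12 \right)}\right)\right) \frac{1}{-208830 - 23784}} - \frac{269265}{230268} = \frac{\left(-99 + 290\right) \left(-179\right)}{\left(-151204 + \left(95 - \frac{244}{5 - 12}\right)\right) \frac{1}{-208830 - 23784}} - \frac{269265}{230268} = \frac{191 \left(-179\right)}{\left(-151204 + \left(95 - \frac{244}{-7}\right)\right) \frac{1}{-232614}} - \frac{145}{124} = - \frac{34189}{\left(-151204 + \left(95 - - \frac{244}{7}\right)\right) \left(- \frac{1}{232614}\right)} - \frac{145}{124} = - \frac{34189}{\left(-151204 + \left(95 + \frac{244}{7}\right)\right) \left(- \frac{1}{232614}\right)} - \frac{145}{124} = - \frac{34189}{\left(-151204 + \frac{909}{7}\right) \left(- \frac{1}{232614}\right)} - \frac{145}{124} = - \frac{34189}{\left(- \frac{1057519}{7}\right) \left(- \frac{1}{232614}\right)} - \frac{145}{124} = - \frac{34189}{\frac{1057519}{1628298}} - \frac{145}{124} = \left(-34189\right) \frac{1628298}{1057519} - \frac{145}{124} = - \frac{55669880322}{1057519} - \frac{145}{124} = - \frac{6903218500183}{131132356}$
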